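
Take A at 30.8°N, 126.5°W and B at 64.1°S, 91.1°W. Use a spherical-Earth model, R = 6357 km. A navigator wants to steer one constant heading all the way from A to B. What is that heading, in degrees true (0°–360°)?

163.1°

Meridional parts: M(φ₁)=+0.5655, M(φ₂)=-1.4699 → ΔM = -2.0354;  Δλ = +0.6178 rad
tan C = Δλ / ΔM = -0.3036 → C = 163.11°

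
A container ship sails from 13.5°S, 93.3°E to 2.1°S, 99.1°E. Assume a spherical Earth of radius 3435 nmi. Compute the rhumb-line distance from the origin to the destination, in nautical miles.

765 nmi

Rhumb course C = atan2(Δλ, Δψ) with Δψ = ln[tan(π/4+φ₂/2)/tan(π/4+φ₁/2)] = +0.2012, Δλ = +0.1012 → C = 26.71°
d = R·|Δφ| / |cos C| = 3435·0.19897 / 0.89328 = 765 nmi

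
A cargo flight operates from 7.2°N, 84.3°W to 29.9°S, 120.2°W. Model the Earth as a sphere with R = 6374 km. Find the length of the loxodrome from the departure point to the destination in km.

5638 km

Rhumb course C = atan2(Δλ, Δψ) with Δψ = ln[tan(π/4+φ₂/2)/tan(π/4+φ₁/2)] = -0.6733, Δλ = -0.6266 → C = 222.94°
d = R·|Δφ| / |cos C| = 6374·0.64752 / 0.73205 = 5638 km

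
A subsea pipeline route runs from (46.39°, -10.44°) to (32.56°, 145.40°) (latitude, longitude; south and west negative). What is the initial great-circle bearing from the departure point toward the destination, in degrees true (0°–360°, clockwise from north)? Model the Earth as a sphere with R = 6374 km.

20.4°

N = sin Δλ·cos φ₂ = +0.3450;  D = cos φ₁ sin φ₂ − sin φ₁ cos φ₂ cos Δλ = +0.9280
initial course = atan2(N, D) = 20.39°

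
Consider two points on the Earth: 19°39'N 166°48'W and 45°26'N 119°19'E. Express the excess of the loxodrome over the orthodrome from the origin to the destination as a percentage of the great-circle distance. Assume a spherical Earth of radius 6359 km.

2.4%

Great circle: σ = 1.1340 rad → d_gc = Rσ = 7211.2 km
Rhumb: Δφ = +0.4500, Δλ = -1.2895, Δψ = +0.5422, q = Δφ/Δψ = 0.8299 → d_rh = R√(Δφ²+q²Δλ²) = 7382.5 km
Excess = (7382.5 − 7211.2) / 7211.2 = 171.3 / 7211.2 = 2.38% ≈ 2.4%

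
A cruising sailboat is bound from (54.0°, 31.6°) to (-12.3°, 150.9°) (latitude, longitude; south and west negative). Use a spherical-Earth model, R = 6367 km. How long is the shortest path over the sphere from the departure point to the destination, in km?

12997 km

cos σ = sin φ₁ sin φ₂ + cos φ₁ cos φ₂ cos Δλ
      = sin(54.00°)sin(-12.30°) + cos(54.00°)cos(-12.30°)cos(119.30°) = -0.4534
σ = 116.962° → d = Rσ = 6367·2.04137 = 12997 km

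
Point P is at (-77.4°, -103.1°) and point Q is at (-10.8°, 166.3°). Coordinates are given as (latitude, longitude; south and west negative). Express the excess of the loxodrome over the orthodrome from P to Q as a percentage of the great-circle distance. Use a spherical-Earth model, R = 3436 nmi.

Great circle: σ = 1.3892 rad → d_gc = Rσ = 4773.2 nmi
Rhumb: Δφ = +1.1624, Δλ = -1.5813, Δψ = +2.0140, q = Δφ/Δψ = 0.5772 → d_rh = R√(Δφ²+q²Δλ²) = 5077.9 nmi
Excess = (5077.9 − 4773.2) / 4773.2 = 304.7 / 4773.2 = 6.38% ≈ 6.4%

6.4%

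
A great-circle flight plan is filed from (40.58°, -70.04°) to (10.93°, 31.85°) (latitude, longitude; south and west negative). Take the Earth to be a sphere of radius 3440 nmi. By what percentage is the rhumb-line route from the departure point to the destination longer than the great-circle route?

Great circle: σ = 1.6011 rad → d_gc = Rσ = 5507.79 nmi
Rhumb: Δφ = -0.5175, Δλ = +1.7783, Δψ = -0.5842, q = Δφ/Δψ = 0.8857 → d_rh = R√(Δφ²+q²Δλ²) = 5703.34 nmi
Excess = (5703.34 − 5507.79) / 5507.79 = 195.55 / 5507.79 = 3.5504% ≈ 3.6%

3.6%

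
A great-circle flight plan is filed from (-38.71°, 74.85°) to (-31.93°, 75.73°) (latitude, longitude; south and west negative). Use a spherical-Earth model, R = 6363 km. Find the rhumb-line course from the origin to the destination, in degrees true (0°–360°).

Δψ = ln[tan(π/4+φ₂/2)/tan(π/4+φ₁/2)] = +0.1452
Δλ = +0.0154 rad (taken the short way round)
course = atan2(Δλ, Δψ) = 6.04°

6.0°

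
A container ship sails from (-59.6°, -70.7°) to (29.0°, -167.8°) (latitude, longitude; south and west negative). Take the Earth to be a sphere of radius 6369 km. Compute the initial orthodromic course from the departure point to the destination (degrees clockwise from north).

N = sin Δλ·cos φ₂ = -0.8679;  D = cos φ₁ sin φ₂ − sin φ₁ cos φ₂ cos Δλ = +0.1521
initial course = atan2(N, D) = 279.94°

279.9°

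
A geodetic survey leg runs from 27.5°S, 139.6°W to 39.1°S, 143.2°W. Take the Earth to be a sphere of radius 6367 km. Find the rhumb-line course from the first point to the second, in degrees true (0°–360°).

194.5°

Meridional parts: M(φ₁)=-0.4995, M(φ₂)=-0.7425 → ΔM = -0.2430;  Δλ = -0.0628 rad
tan C = Δλ / ΔM = +0.2586 → C = 194.50°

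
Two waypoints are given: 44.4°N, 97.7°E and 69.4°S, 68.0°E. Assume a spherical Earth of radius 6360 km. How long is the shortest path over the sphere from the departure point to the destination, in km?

12864 km

cos σ = sin φ₁ sin φ₂ + cos φ₁ cos φ₂ cos Δλ
      = sin(44.40°)sin(-69.40°) + cos(44.40°)cos(-69.40°)cos(-29.70°) = -0.4366
σ = 115.885° → d = Rσ = 6360·2.02258 = 12864 km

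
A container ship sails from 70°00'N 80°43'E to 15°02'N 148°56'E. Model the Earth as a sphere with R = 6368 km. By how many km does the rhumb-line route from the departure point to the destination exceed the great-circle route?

Great circle: cos σ = sin φ₁ sin φ₂ + cos φ₁ cos φ₂ cos Δλ,  σ = 1.1957 rad → d_gc = 7614.5 km
Rhumb line: Δψ = -1.4700, q = Δφ/Δψ = 0.6526, d_rh = R√(Δφ²+q²Δλ²) = 7861.6 km
Excess = 7861.6 − 7614.5 = 247.1 ≈ 247 km

247 km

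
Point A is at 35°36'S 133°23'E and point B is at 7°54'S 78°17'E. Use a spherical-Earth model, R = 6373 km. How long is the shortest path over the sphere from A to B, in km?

cos σ = sin φ₁ sin φ₂ + cos φ₁ cos φ₂ cos Δλ
      = sin(-35.60°)sin(-7.90°) + cos(-35.60°)cos(-7.90°)cos(-55.10°) = 0.5408
σ = 57.261° → d = Rσ = 6373·0.99940 = 6369 km

6369 km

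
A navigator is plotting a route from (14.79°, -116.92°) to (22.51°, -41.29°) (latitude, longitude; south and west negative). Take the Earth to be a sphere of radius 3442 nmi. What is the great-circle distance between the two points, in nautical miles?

cos σ = sin φ₁ sin φ₂ + cos φ₁ cos φ₂ cos Δλ
      = sin(14.79°)sin(22.51°) + cos(14.79°)cos(22.51°)cos(75.63°) = 0.3194
σ = 71.373° → d = Rσ = 3442·1.24569 = 4288 nmi

4288 nmi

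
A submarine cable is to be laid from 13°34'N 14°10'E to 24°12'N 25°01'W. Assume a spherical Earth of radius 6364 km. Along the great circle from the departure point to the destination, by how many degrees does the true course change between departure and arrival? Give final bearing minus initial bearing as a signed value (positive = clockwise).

-13.2°

At departure: θ₁ = atan2(sin Δλ cos φ₂, cos φ₁ sin φ₂ − sin φ₁ cos φ₂ cos Δλ) = 291.98°
At arrival: θ₂ = atan2(sin Δλ cos φ₁, −cos φ₂ sin φ₁ + sin φ₂ cos φ₁ cos Δλ) = 278.79°
Δθ = θ₂ − θ₁ = -13.2°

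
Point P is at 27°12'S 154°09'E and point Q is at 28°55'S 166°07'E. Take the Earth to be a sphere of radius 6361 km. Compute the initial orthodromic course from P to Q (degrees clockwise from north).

102.0°

θ = atan2( sin Δλ·cos φ₂ ,  cos φ₁ sin φ₂ − sin φ₁ cos φ₂ cos Δλ )
  = atan2(+0.1815, -0.0387) = 102.02°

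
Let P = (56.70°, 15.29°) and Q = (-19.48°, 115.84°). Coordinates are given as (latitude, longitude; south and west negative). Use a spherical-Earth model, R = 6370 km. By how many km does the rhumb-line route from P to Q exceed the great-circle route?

Great circle: cos σ = sin φ₁ sin φ₂ + cos φ₁ cos φ₂ cos Δλ,  σ = 1.9536 rad → d_gc = 12444.2 km
Rhumb line: Δψ = -1.5538, q = Δφ/Δψ = 0.8557, d_rh = R√(Δφ²+q²Δλ²) = 12776.3 km
Excess = 12776.3 − 12444.2 = 332.1 ≈ 332 km

332 km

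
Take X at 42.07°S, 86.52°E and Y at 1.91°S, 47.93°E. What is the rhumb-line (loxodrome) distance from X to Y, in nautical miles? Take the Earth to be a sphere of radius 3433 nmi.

3184 nmi

Rhumb course C = atan2(Δλ, Δψ) with Δψ = ln[tan(π/4+φ₂/2)/tan(π/4+φ₁/2)] = +0.7775, Δλ = -0.6735 → C = 319.10°
d = R·|Δφ| / |cos C| = 3433·0.70092 / 0.75583 = 3184 nmi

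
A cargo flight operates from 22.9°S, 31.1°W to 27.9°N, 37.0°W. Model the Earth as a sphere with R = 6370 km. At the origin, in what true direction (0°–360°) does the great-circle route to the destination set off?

N = sin Δλ·cos φ₂ = -0.0908;  D = cos φ₁ sin φ₂ − sin φ₁ cos φ₂ cos Δλ = +0.7731
initial course = atan2(N, D) = 353.30°

353.3°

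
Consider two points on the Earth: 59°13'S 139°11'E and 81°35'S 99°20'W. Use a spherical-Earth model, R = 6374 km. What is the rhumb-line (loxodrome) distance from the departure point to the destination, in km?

Rhumb course C = atan2(Δλ, Δψ) with Δψ = ln[tan(π/4+φ₂/2)/tan(π/4+φ₁/2)] = -1.3194, Δλ = +2.1203 → C = 121.89°
d = R·|Δφ| / |cos C| = 6374·0.39037 / 0.52834 = 4710 km

4710 km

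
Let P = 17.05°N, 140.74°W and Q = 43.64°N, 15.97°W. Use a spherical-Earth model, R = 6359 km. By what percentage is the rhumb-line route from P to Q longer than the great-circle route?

8.1%

Great circle: σ = 1.7642 rad → d_gc = Rσ = 11218.7 km
Rhumb: Δφ = +0.4641, Δλ = +2.1776, Δψ = +0.5461, q = Δφ/Δψ = 0.8498 → d_rh = R√(Δφ²+q²Δλ²) = 12131.8 km
Excess = (12131.8 − 11218.7) / 11218.7 = 913.1 / 11218.7 = 8.14% ≈ 8.1%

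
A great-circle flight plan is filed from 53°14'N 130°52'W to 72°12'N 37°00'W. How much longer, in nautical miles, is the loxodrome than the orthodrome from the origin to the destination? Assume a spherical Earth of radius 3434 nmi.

Great circle: cos σ = sin φ₁ sin φ₂ + cos φ₁ cos φ₂ cos Δλ,  σ = 0.7221 rad → d_gc = 2479.8 nmi
Rhumb line: Δψ = +0.7525, q = Δφ/Δψ = 0.4399, d_rh = R√(Δφ²+q²Δλ²) = 2723.5 nmi
Excess = 2723.5 − 2479.8 = 243.7 ≈ 244 nmi

244 nmi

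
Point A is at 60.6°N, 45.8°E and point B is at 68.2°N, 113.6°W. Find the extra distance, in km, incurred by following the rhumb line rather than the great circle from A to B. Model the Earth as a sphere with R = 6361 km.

2050 km

Great circle: cos σ = sin φ₁ sin φ₂ + cos φ₁ cos φ₂ cos Δλ,  σ = 0.8786 rad → d_gc = 5588.5 km
Rhumb line: Δψ = +0.3092, q = Δφ/Δψ = 0.4290, d_rh = R√(Δφ²+q²Δλ²) = 7638.4 km
Excess = 7638.4 − 5588.5 = 2049.9 ≈ 2050 km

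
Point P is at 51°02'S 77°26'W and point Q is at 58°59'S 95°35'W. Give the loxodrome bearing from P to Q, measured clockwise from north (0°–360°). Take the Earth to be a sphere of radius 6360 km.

232.5°

Δψ = ln[tan(π/4+φ₂/2)/tan(π/4+φ₁/2)] = -0.2430
Δλ = -0.3168 rad (taken the short way round)
course = atan2(Δλ, Δψ) = 232.51°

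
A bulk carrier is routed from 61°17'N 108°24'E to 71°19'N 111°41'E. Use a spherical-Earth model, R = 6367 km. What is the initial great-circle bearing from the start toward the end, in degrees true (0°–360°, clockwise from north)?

N = sin Δλ·cos φ₂ = +0.0183;  D = cos φ₁ sin φ₂ − sin φ₁ cos φ₂ cos Δλ = +0.1747
initial course = atan2(N, D) = 6.00°

6.0°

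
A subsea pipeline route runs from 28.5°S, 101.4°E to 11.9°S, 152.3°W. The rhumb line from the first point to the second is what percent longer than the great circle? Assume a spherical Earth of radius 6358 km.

Great circle: σ = 1.7142 rad → d_gc = Rσ = 10899.2 km
Rhumb: Δφ = +0.2897, Δλ = +1.8553, Δψ = +0.3101, q = Δφ/Δψ = 0.9343 → d_rh = R√(Δφ²+q²Δλ²) = 11173.9 km
Excess = (11173.9 − 10899.2) / 10899.2 = 274.7 / 10899.2 = 2.52% ≈ 2.5%

2.5%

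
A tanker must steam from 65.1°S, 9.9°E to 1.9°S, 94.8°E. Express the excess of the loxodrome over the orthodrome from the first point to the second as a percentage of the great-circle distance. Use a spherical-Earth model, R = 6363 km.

Great circle: σ = 1.5033 rad → d_gc = Rσ = 9565.3 km
Rhumb: Δφ = +1.1030, Δλ = +1.4818, Δψ = +1.4774, q = Δφ/Δψ = 0.7466 → d_rh = R√(Δφ²+q²Δλ²) = 9940.6 km
Excess = (9940.6 − 9565.3) / 9565.3 = 375.3 / 9565.3 = 3.92% ≈ 3.9%

3.9%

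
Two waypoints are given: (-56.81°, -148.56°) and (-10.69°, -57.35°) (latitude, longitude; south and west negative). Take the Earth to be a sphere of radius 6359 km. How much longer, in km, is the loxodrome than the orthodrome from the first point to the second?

398 km

Great circle: cos σ = sin φ₁ sin φ₂ + cos φ₁ cos φ₂ cos Δλ,  σ = 1.4264 rad → d_gc = 9070.6 km
Rhumb line: Δψ = +1.0229, q = Δφ/Δψ = 0.7869, d_rh = R√(Δφ²+q²Δλ²) = 9468.6 km
Excess = 9468.6 − 9070.6 = 398.0 ≈ 398 km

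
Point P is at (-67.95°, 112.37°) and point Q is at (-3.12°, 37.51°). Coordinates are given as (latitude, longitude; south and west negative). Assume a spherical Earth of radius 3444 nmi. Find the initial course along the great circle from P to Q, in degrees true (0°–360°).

θ = atan2( sin Δλ·cos φ₂ ,  cos φ₁ sin φ₂ − sin φ₁ cos φ₂ cos Δλ )
  = atan2(-0.9639, +0.2213) = 282.93°

282.9°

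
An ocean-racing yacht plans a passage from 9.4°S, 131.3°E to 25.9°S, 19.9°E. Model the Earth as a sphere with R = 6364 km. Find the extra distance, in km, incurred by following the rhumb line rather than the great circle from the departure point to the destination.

263 km

Great circle: cos σ = sin φ₁ sin φ₂ + cos φ₁ cos φ₂ cos Δλ,  σ = 1.8260 rad → d_gc = 11620.9 km
Rhumb line: Δψ = -0.3035, q = Δφ/Δψ = 0.9490, d_rh = R√(Δφ²+q²Δλ²) = 11884.1 km
Excess = 11884.1 − 11620.9 = 263.2 ≈ 263 km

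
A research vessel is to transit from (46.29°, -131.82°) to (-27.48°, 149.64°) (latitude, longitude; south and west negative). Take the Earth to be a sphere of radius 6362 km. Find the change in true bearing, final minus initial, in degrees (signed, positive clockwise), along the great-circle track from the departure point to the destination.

Initial bearing θ₁ = atan2(sin Δλ cos φ₂, cos φ₁ sin φ₂ − sin φ₁ cos φ₂ cos Δλ) = 242.83°
Final bearing θ₂ = (initial bearing from the destination back to the start) + 180° = 223.86°
Δθ = θ₂ − θ₁ = -19.0°

-19.0°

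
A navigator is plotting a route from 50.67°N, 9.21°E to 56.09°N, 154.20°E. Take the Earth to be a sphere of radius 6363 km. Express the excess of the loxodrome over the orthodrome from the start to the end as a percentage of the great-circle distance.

Great circle: σ = 1.2107 rad → d_gc = Rσ = 7703.8 km
Rhumb: Δφ = +0.0946, Δλ = +2.5306, Δψ = +0.1589, q = Δφ/Δψ = 0.5955 → d_rh = R√(Δφ²+q²Δλ²) = 9607.2 km
Excess = (9607.2 − 7703.8) / 7703.8 = 1903.4 / 7703.8 = 24.71% ≈ 24.7%

24.7%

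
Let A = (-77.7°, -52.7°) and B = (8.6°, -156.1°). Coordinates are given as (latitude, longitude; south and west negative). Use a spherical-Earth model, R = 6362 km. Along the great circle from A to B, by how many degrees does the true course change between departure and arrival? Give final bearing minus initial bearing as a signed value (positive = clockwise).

+89.1°

Initial bearing θ₁ = atan2(sin Δλ cos φ₂, cos φ₁ sin φ₂ − sin φ₁ cos φ₂ cos Δλ) = 258.71°
Final bearing θ₂ = (initial bearing from the destination back to the start) + 180° = 347.80°
Δθ = θ₂ − θ₁ = +89.1°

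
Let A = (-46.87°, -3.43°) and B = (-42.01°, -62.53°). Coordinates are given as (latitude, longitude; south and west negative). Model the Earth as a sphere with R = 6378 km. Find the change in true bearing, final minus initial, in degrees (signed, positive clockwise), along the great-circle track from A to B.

At departure: θ₁ = atan2(sin Δλ cos φ₂, cos φ₁ sin φ₂ − sin φ₁ cos φ₂ cos Δλ) = 254.31°
At arrival: θ₂ = atan2(sin Δλ cos φ₁, −cos φ₂ sin φ₁ + sin φ₂ cos φ₁ cos Δλ) = 297.65°
Δθ = θ₂ − θ₁ = +43.3°

+43.3°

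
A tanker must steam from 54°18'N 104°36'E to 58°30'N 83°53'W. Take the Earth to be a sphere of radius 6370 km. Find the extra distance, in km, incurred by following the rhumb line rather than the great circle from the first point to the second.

3102 km

Great circle: cos σ = sin φ₁ sin φ₂ + cos φ₁ cos φ₂ cos Δλ,  σ = 1.1692 rad → d_gc = 7448.1 km
Rhumb line: Δψ = +0.1326, q = Δφ/Δψ = 0.5527, d_rh = R√(Δφ²+q²Δλ²) = 10549.8 km
Excess = 10549.8 − 7448.1 = 3101.7 ≈ 3102 km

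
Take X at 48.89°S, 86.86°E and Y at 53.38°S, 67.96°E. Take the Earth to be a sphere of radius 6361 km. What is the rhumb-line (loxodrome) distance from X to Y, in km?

1407 km

Δψ = ln[tan(π/4+φ₂/2)/tan(π/4+φ₁/2)] = -0.1250;  Δφ = -0.0784 rad,  Δλ = -0.3299 rad
q = Δφ/Δψ = 0.6268
d = R·√(Δφ² + q²Δλ²) = 6361·0.22112 = 1407 km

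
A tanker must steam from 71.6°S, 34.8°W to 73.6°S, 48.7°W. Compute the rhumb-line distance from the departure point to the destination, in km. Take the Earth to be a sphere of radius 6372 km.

Δψ = ln[tan(π/4+φ₂/2)/tan(π/4+φ₁/2)] = -0.1169;  Δφ = -0.0349 rad,  Δλ = -0.2426 rad
q = Δφ/Δψ = 0.2987
d = R·√(Δφ² + q²Δλ²) = 6372·0.08044 = 513 km

513 km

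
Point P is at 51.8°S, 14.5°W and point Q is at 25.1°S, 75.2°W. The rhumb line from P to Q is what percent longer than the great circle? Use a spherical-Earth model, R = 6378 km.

2.0%

Great circle: σ = 0.9180 rad → d_gc = Rσ = 5854.9 km
Rhumb: Δφ = +0.4660, Δλ = -1.0594, Δψ = +0.6077, q = Δφ/Δψ = 0.7668 → d_rh = R√(Δφ²+q²Δλ²) = 5973.3 km
Excess = (5973.3 − 5854.9) / 5854.9 = 118.4 / 5854.9 = 2.02% ≈ 2.0%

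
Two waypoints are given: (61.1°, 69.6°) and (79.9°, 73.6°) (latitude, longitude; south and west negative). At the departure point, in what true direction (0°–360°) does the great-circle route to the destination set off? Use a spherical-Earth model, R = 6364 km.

N = sin Δλ·cos φ₂ = +0.0122;  D = cos φ₁ sin φ₂ − sin φ₁ cos φ₂ cos Δλ = +0.3226
initial course = atan2(N, D) = 2.17°

2.2°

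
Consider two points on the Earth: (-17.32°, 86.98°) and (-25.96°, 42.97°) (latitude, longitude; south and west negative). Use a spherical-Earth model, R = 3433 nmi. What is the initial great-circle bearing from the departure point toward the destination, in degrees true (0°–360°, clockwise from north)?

250.2°

θ = atan2( sin Δλ·cos φ₂ ,  cos φ₁ sin φ₂ − sin φ₁ cos φ₂ cos Δλ )
  = atan2(-0.6247, -0.2254) = 250.16°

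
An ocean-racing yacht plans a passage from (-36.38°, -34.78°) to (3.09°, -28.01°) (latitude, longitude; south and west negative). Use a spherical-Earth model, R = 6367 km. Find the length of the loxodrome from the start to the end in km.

Δψ = ln[tan(π/4+φ₂/2)/tan(π/4+φ₁/2)] = +0.7365;  Δφ = +0.6889 rad,  Δλ = +0.1182 rad
q = Δφ/Δψ = 0.9354
d = R·√(Δφ² + q²Δλ²) = 6367·0.69769 = 4442 km

4442 km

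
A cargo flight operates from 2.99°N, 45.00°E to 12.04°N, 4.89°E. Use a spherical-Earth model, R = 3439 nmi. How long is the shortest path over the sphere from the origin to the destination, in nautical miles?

2444 nmi

cos σ = sin φ₁ sin φ₂ + cos φ₁ cos φ₂ cos Δλ
      = sin(2.99°)sin(12.04°) + cos(2.99°)cos(12.04°)cos(-40.11°) = 0.7578
σ = 40.725° → d = Rσ = 3439·0.71079 = 2444 nmi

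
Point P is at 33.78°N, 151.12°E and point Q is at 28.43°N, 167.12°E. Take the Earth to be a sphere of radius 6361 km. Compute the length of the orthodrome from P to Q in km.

1630 km

Haversine: a = sin²(Δφ/2)+cos φ₁ cos φ₂ sin²(Δλ/2) = 0.01634;  σ = 2·atan2(√a,√(1−a))
σ = 14.686° → d = Rσ = 6361·0.25632 = 1630 km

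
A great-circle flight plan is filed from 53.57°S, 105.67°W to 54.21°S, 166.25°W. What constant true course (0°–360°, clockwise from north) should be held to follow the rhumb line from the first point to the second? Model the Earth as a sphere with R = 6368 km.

269.0°

Δψ = ln[tan(π/4+φ₂/2)/tan(π/4+φ₁/2)] = -0.0190
Δλ = -1.0573 rad (taken the short way round)
course = atan2(Δλ, Δψ) = 268.97°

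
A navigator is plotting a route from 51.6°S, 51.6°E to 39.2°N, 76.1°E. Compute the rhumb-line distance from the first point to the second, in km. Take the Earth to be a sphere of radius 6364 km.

Δψ = ln[tan(π/4+φ₂/2)/tan(π/4+φ₁/2)] = +1.7997;  Δφ = +1.5848 rad,  Δλ = +0.4276 rad
q = Δφ/Δψ = 0.8806
d = R·√(Δφ² + q²Δλ²) = 6364·1.62888 = 10366 km

10366 km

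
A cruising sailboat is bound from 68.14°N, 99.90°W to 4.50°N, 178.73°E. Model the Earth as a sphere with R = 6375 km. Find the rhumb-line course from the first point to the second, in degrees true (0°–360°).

222.2°

Meridional parts: M(φ₁)=+1.6445, M(φ₂)=+0.0786 → ΔM = -1.5659;  Δλ = -1.4202 rad
tan C = Δλ / ΔM = +0.9070 → C = 222.21°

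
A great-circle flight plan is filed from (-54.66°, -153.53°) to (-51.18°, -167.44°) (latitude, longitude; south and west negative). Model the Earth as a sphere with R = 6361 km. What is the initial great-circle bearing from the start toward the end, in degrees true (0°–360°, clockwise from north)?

286.9°

θ = atan2( sin Δλ·cos φ₂ ,  cos φ₁ sin φ₂ − sin φ₁ cos φ₂ cos Δλ )
  = atan2(-0.1507, +0.0457) = 286.87°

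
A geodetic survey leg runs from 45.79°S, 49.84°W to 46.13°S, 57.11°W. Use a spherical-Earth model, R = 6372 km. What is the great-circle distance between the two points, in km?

cos σ = sin φ₁ sin φ₂ + cos φ₁ cos φ₂ cos Δλ
      = sin(-45.79°)sin(-46.13°) + cos(-45.79°)cos(-46.13°)cos(-7.27°) = 0.9961
σ = 5.063° → d = Rσ = 6372·0.08837 = 563 km

563 km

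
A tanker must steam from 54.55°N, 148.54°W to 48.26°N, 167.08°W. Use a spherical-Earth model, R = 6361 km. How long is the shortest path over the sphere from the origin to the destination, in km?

cos σ = sin φ₁ sin φ₂ + cos φ₁ cos φ₂ cos Δλ
      = sin(54.55°)sin(48.26°) + cos(54.55°)cos(48.26°)cos(-18.54°) = 0.9739
σ = 13.109° → d = Rσ = 6361·0.22879 = 1455 km

1455 km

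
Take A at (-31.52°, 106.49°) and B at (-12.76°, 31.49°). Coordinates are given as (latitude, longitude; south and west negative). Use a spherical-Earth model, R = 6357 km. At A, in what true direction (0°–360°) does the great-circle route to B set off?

266.6°

θ = atan2( sin Δλ·cos φ₂ ,  cos φ₁ sin φ₂ − sin φ₁ cos φ₂ cos Δλ )
  = atan2(-0.9421, -0.0563) = 266.58°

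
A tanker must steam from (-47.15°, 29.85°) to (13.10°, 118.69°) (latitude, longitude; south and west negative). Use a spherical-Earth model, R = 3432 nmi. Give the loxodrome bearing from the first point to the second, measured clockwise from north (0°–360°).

Δψ = ln[tan(π/4+φ₂/2)/tan(π/4+φ₁/2)] = +1.1661
Δλ = +1.5506 rad (taken the short way round)
course = atan2(Δλ, Δψ) = 53.05°

53.1°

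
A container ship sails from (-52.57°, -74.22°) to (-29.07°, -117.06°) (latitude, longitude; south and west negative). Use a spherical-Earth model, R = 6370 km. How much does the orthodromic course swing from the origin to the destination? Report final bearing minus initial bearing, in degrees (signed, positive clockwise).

At departure: θ₁ = atan2(sin Δλ cos φ₂, cos φ₁ sin φ₂ − sin φ₁ cos φ₂ cos Δλ) = 289.77°
At arrival: θ₂ = atan2(sin Δλ cos φ₁, −cos φ₂ sin φ₁ + sin φ₂ cos φ₁ cos Δλ) = 319.13°
Δθ = θ₂ − θ₁ = +29.4°

+29.4°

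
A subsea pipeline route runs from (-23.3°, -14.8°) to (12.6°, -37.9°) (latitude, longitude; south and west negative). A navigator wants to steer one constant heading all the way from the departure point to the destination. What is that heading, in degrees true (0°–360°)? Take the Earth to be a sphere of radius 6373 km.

Meridional parts: M(φ₁)=-0.4184, M(φ₂)=+0.2217 → ΔM = +0.6401;  Δλ = -0.4032 rad
tan C = Δλ / ΔM = -0.6299 → C = 327.79°

327.8°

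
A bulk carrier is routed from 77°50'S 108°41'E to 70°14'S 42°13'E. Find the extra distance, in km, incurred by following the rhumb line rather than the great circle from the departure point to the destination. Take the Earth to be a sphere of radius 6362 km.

Great circle: cos σ = sin φ₁ sin φ₂ + cos φ₁ cos φ₂ cos Δλ,  σ = 0.3226 rad → d_gc = 2052.7 km
Rhumb line: Δψ = +0.4915, q = Δφ/Δψ = 0.2699, d_rh = R√(Δφ²+q²Δλ²) = 2163.1 km
Excess = 2163.1 − 2052.7 = 110.4 ≈ 110 km

110 km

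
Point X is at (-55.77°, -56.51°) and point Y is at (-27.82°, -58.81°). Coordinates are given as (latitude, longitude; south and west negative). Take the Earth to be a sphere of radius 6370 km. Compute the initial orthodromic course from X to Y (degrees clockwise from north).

355.7°

N = sin Δλ·cos φ₂ = -0.0355;  D = cos φ₁ sin φ₂ − sin φ₁ cos φ₂ cos Δλ = +0.4681
initial course = atan2(N, D) = 355.66°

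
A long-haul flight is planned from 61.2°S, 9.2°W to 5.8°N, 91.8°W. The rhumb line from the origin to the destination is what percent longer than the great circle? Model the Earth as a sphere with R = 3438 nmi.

2.8%

Great circle: σ = 1.5976 rad → d_gc = Rσ = 5492.6 nmi
Rhumb: Δφ = +1.1694, Δλ = -1.4416, Δψ = +1.4610, q = Δφ/Δψ = 0.8004 → d_rh = R√(Δφ²+q²Δλ²) = 5648.0 nmi
Excess = (5648.0 − 5492.6) / 5492.6 = 155.4 / 5492.6 = 2.83% ≈ 2.8%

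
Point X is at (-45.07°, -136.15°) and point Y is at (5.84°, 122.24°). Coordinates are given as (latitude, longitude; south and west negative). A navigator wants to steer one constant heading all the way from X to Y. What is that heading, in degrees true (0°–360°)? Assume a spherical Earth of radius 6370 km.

Meridional parts: M(φ₁)=-0.8831, M(φ₂)=+0.1021 → ΔM = +0.9852;  Δλ = -1.7734 rad
tan C = Δλ / ΔM = -1.8001 → C = 299.05°

299.1°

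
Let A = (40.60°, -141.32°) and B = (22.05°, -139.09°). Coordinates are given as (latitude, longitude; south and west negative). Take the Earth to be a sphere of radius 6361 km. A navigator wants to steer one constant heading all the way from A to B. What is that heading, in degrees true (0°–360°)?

174.2°

Δψ = ln[tan(π/4+φ₂/2)/tan(π/4+φ₁/2)] = -0.3819
Δλ = +0.0389 rad (taken the short way round)
course = atan2(Δλ, Δψ) = 174.18°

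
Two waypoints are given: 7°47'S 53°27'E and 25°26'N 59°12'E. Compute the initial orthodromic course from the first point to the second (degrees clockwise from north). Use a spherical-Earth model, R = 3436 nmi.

9.4°

N = sin Δλ·cos φ₂ = +0.0905;  D = cos φ₁ sin φ₂ − sin φ₁ cos φ₂ cos Δλ = +0.5472
initial course = atan2(N, D) = 9.39°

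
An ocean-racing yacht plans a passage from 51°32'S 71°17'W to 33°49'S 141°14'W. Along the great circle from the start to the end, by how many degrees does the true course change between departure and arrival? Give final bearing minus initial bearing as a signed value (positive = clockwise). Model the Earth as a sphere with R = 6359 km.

+51.3°

At departure: θ₁ = atan2(sin Δλ cos φ₂, cos φ₁ sin φ₂ − sin φ₁ cos φ₂ cos Δλ) = 261.03°
At arrival: θ₂ = atan2(sin Δλ cos φ₁, −cos φ₂ sin φ₁ + sin φ₂ cos φ₁ cos Δλ) = 312.30°
Δθ = θ₂ − θ₁ = +51.3°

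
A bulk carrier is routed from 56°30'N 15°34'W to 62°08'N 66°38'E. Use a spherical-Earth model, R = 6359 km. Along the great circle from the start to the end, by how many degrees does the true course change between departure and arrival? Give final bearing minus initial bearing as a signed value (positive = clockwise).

+73.8°

Initial bearing θ₁ = atan2(sin Δλ cos φ₂, cos φ₁ sin φ₂ − sin φ₁ cos φ₂ cos Δλ) = 46.79°
Final bearing θ₂ = (initial bearing from the destination back to the start) + 180° = 120.61°
Δθ = θ₂ − θ₁ = +73.8°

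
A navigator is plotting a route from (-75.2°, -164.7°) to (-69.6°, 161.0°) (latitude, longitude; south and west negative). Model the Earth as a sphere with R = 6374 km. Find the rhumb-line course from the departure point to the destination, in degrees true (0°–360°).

Meridional parts: M(φ₁)=-2.0412, M(φ₂)=-1.7152 → ΔM = +0.3260;  Δλ = -0.5986 rad
tan C = Δλ / ΔM = -1.8365 → C = 298.57°

298.6°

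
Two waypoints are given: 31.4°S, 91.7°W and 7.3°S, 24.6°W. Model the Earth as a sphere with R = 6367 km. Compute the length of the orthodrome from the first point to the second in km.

Haversine: a = sin²(Δφ/2)+cos φ₁ cos φ₂ sin²(Δλ/2) = 0.30218;  σ = 2·atan2(√a,√(1−a))
σ = 66.694° → d = Rσ = 6367·1.16402 = 7411 km

7411 km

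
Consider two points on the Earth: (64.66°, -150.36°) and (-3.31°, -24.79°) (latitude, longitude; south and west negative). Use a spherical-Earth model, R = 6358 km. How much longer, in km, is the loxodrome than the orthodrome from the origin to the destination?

1131 km

Great circle: cos σ = sin φ₁ sin φ₂ + cos φ₁ cos φ₂ cos Δλ,  σ = 1.8763 rad → d_gc = 11929.2 km
Rhumb line: Δψ = -1.5503, q = Δφ/Δψ = 0.7652, d_rh = R√(Δφ²+q²Δλ²) = 13060.6 km
Excess = 13060.6 − 11929.2 = 1131.4 ≈ 1131 km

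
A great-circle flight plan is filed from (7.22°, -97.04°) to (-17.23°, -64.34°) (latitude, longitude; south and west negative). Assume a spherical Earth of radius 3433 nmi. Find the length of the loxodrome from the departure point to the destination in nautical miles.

2428 nmi

Δψ = ln[tan(π/4+φ₂/2)/tan(π/4+φ₁/2)] = -0.4317;  Δφ = -0.4267 rad,  Δλ = +0.5707 rad
q = Δφ/Δψ = 0.9885
d = R·√(Δφ² + q²Δλ²) = 3433·0.70736 = 2428 nmi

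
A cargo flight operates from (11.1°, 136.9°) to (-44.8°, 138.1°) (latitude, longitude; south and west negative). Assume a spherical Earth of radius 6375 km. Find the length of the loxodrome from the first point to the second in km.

Rhumb course C = atan2(Δλ, Δψ) with Δψ = ln[tan(π/4+φ₂/2)/tan(π/4+φ₁/2)] = -1.0714, Δλ = +0.0209 → C = 178.88°
d = R·|Δφ| / |cos C| = 6375·0.97564 / 0.99981 = 6221 km

6221 km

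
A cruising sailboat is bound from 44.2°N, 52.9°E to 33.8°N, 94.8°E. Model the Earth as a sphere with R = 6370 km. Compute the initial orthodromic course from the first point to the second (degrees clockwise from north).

θ = atan2( sin Δλ·cos φ₂ ,  cos φ₁ sin φ₂ − sin φ₁ cos φ₂ cos Δλ )
  = atan2(+0.5550, -0.0324) = 93.34°

93.3°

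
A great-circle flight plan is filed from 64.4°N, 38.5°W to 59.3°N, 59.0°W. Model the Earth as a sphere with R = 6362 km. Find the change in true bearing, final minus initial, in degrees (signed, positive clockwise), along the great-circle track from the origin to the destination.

-18.1°

Initial bearing θ₁ = atan2(sin Δλ cos φ₂, cos φ₁ sin φ₂ − sin φ₁ cos φ₂ cos Δλ) = 251.53°
Final bearing θ₂ = (initial bearing from the destination back to the start) + 180° = 233.39°
Δθ = θ₂ − θ₁ = -18.1°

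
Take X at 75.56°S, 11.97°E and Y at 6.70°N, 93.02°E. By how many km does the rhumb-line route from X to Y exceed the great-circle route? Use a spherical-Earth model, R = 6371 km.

Great circle: cos σ = sin φ₁ sin φ₂ + cos φ₁ cos φ₂ cos Δλ,  σ = 1.6453 rad → d_gc = 10482.3 km
Rhumb line: Δψ = +2.1833, q = Δφ/Δψ = 0.6576, d_rh = R√(Δφ²+q²Δλ²) = 10899.0 km
Excess = 10899.0 − 10482.3 = 416.7 ≈ 417 km

417 km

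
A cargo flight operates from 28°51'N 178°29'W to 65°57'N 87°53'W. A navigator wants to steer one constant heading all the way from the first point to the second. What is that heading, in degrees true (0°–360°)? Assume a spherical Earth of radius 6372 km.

57.2°

Meridional parts: M(φ₁)=+0.5263, M(φ₂)=+1.5464 → ΔM = +1.0201;  Δλ = +1.5813 rad
tan C = Δλ / ΔM = +1.5500 → C = 57.17°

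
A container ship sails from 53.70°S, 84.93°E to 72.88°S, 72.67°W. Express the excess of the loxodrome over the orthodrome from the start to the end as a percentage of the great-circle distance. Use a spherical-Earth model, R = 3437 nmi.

Great circle: σ = 0.9159 rad → d_gc = Rσ = 3147.9 nmi
Rhumb: Δφ = -0.3348, Δλ = -2.7506, Δψ = -0.7783, q = Δφ/Δψ = 0.4301 → d_rh = R√(Δφ²+q²Δλ²) = 4225.6 nmi
Excess = (4225.6 − 3147.9) / 3147.9 = 1077.7 / 3147.9 = 34.24% ≈ 34.2%

34.2%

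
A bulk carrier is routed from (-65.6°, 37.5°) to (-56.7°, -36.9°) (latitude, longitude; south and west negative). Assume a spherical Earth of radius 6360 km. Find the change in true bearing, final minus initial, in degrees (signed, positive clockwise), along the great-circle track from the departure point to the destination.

At departure: θ₁ = atan2(sin Δλ cos φ₂, cos φ₁ sin φ₂ − sin φ₁ cos φ₂ cos Δλ) = 248.26°
At arrival: θ₂ = atan2(sin Δλ cos φ₁, −cos φ₂ sin φ₁ + sin φ₂ cos φ₁ cos Δλ) = 315.66°
Δθ = θ₂ − θ₁ = +67.4°

+67.4°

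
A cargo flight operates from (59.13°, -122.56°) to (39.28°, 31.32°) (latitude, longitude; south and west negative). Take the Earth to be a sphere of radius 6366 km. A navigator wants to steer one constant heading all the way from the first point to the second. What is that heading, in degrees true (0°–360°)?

101.4°

Δψ = ln[tan(π/4+φ₂/2)/tan(π/4+φ₁/2)] = -0.5404
Δλ = +2.6857 rad (taken the short way round)
course = atan2(Δλ, Δψ) = 101.38°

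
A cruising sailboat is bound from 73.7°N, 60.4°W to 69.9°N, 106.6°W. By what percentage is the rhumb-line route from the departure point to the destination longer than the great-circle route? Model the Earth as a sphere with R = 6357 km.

Great circle: σ = 0.2532 rad → d_gc = Rσ = 1609.8 km
Rhumb: Δφ = -0.0663, Δλ = -0.8063, Δψ = -0.2131, q = Δφ/Δψ = 0.3112 → d_rh = R√(Δφ²+q²Δλ²) = 1650.0 km
Excess = (1650.0 − 1609.8) / 1609.8 = 40.2 / 1609.8 = 2.50% ≈ 2.5%

2.5%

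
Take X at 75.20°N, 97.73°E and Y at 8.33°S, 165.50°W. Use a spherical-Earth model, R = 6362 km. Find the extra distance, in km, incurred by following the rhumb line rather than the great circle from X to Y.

639 km

Great circle: cos σ = sin φ₁ sin φ₂ + cos φ₁ cos φ₂ cos Δλ,  σ = 1.7415 rad → d_gc = 11079.3 km
Rhumb line: Δψ = -2.1871, q = Δφ/Δψ = 0.6666, d_rh = R√(Δφ²+q²Δλ²) = 11718.7 km
Excess = 11718.7 − 11079.3 = 639.4 ≈ 639 km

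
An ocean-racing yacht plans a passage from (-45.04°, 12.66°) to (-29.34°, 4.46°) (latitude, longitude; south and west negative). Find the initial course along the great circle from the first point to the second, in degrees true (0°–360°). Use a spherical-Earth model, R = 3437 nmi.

334.8°

θ = atan2( sin Δλ·cos φ₂ ,  cos φ₁ sin φ₂ − sin φ₁ cos φ₂ cos Δλ )
  = atan2(-0.1243, +0.2643) = 334.81°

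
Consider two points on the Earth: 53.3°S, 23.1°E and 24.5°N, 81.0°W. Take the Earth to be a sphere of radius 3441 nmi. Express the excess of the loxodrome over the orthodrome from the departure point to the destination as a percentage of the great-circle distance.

2.0%

Great circle: σ = 2.0544 rad → d_gc = Rσ = 7069.2 nmi
Rhumb: Δφ = +1.3579, Δλ = -1.8169, Δψ = +1.5448, q = Δφ/Δψ = 0.8790 → d_rh = R√(Δφ²+q²Δλ²) = 7213.1 nmi
Excess = (7213.1 − 7069.2) / 7069.2 = 143.9 / 7069.2 = 2.04% ≈ 2.0%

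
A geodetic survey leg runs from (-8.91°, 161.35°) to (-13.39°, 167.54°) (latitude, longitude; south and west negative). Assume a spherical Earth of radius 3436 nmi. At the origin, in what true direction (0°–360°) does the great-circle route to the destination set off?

N = sin Δλ·cos φ₂ = +0.1049;  D = cos φ₁ sin φ₂ − sin φ₁ cos φ₂ cos Δλ = -0.0790
initial course = atan2(N, D) = 126.98°

127.0°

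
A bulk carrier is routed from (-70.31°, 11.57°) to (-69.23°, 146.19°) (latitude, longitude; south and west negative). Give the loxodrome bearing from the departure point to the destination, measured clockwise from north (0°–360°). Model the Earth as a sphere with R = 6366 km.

88.7°

Δψ = ln[tan(π/4+φ₂/2)/tan(π/4+φ₁/2)] = +0.0545
Δλ = +2.3496 rad (taken the short way round)
course = atan2(Δλ, Δψ) = 88.67°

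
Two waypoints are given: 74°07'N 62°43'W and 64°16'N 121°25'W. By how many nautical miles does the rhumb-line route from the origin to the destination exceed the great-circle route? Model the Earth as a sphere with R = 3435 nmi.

Great circle: cos σ = sin φ₁ sin φ₂ + cos φ₁ cos φ₂ cos Δλ,  σ = 0.3813 rad → d_gc = 1309.9 nmi
Rhumb line: Δψ = -0.4931, q = Δφ/Δψ = 0.3486, d_rh = R√(Δφ²+q²Δλ²) = 1361.7 nmi
Excess = 1361.7 − 1309.9 = 51.8 ≈ 52 nmi

52 nmi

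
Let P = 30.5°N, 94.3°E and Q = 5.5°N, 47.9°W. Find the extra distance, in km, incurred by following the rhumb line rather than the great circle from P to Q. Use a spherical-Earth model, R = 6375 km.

808 km

Great circle: cos σ = sin φ₁ sin φ₂ + cos φ₁ cos φ₂ cos Δλ,  σ = 2.2511 rad → d_gc = 14350.9 km
Rhumb line: Δψ = -0.4633, q = Δφ/Δψ = 0.9419, d_rh = R√(Δφ²+q²Δλ²) = 15159.3 km
Excess = 15159.3 − 14350.9 = 808.4 ≈ 808 km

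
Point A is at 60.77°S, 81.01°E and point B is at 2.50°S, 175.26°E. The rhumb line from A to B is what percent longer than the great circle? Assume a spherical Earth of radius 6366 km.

Great circle: σ = 1.5689 rad → d_gc = Rσ = 9987.5 km
Rhumb: Δφ = +1.0170, Δλ = +1.6450, Δψ = +1.3005, q = Δφ/Δψ = 0.7820 → d_rh = R√(Δφ²+q²Δλ²) = 10439.2 km
Excess = (10439.2 − 9987.5) / 9987.5 = 451.7 / 9987.5 = 4.52% ≈ 4.5%

4.5%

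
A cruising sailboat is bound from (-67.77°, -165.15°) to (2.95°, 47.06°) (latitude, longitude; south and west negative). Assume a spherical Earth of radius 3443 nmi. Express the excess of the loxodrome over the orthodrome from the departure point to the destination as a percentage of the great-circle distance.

16.2%

Great circle: σ = 1.9469 rad → d_gc = Rσ = 6703.2 nmi
Rhumb: Δφ = +1.2343, Δλ = -2.5794, Δψ = +1.6788, q = Δφ/Δψ = 0.7352 → d_rh = R√(Δφ²+q²Δλ²) = 7790.7 nmi
Excess = (7790.7 − 6703.2) / 6703.2 = 1087.5 / 6703.2 = 16.22% ≈ 16.2%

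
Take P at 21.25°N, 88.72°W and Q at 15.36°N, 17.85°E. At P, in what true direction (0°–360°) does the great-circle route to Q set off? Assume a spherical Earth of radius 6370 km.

69.4°

θ = atan2( sin Δλ·cos φ₂ ,  cos φ₁ sin φ₂ − sin φ₁ cos φ₂ cos Δλ )
  = atan2(+0.9242, +0.3465) = 69.45°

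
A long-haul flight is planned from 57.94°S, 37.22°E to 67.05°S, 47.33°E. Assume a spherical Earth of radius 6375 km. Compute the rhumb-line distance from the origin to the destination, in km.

1137 km

Δψ = ln[tan(π/4+φ₂/2)/tan(π/4+φ₁/2)] = -0.3474;  Δφ = -0.1590 rad,  Δλ = +0.1765 rad
q = Δφ/Δψ = 0.4577
d = R·√(Δφ² + q²Δλ²) = 6375·0.17834 = 1137 km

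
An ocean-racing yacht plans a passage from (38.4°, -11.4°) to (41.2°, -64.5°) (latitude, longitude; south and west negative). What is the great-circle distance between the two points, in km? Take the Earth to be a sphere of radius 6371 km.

4476 km

Haversine: a = sin²(Δφ/2)+cos φ₁ cos φ₂ sin²(Δλ/2) = 0.11841;  σ = 2·atan2(√a,√(1−a))
σ = 40.254° → d = Rσ = 6371·0.70256 = 4476 km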